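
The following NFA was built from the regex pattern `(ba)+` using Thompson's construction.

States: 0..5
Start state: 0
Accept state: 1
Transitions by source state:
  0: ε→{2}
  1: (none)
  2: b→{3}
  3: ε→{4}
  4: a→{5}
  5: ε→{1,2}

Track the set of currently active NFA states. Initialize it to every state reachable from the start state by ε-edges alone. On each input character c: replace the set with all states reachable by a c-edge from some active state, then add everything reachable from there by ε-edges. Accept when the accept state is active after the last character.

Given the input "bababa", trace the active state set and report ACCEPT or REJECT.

Answer: ACCEPT

Steps:
start: ε-closure({0}) = {0,2}
'b' @ 1: {3,4}
'a' @ 2: {1,2,5}  ✓accept
'b' @ 3: {3,4}
'a' @ 4: {1,2,5}  ✓accept
'b' @ 5: {3,4}
'a' @ 6: {1,2,5}  ✓accept
after full input: {1,2,5}  (accept=1 in)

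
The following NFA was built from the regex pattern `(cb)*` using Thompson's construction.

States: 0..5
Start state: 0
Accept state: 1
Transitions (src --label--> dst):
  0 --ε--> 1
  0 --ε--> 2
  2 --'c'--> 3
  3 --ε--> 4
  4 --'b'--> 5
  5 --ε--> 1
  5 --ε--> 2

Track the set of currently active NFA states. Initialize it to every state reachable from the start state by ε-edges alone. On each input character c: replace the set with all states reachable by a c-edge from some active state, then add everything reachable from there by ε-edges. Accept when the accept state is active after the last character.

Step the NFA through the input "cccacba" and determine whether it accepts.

S₀ = ε-closure({0}) = {0,1,2}
'c' @ 1: {3,4}
'c' @ 2: {}  — state set empty
rest 'cacba' ignored (set empty)
after full input: {}  (accept=1 not in)

Answer: REJECT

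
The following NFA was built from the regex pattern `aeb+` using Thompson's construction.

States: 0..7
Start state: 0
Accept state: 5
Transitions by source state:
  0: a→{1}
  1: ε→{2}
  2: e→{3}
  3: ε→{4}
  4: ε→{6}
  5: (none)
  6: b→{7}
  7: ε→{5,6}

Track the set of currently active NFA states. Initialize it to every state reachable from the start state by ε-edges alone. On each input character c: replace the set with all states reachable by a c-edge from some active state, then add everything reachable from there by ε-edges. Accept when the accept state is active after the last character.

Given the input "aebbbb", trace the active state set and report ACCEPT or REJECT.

S₀ = ε-closure({0}) = {0}
'a' @ 1: {1,2}
'e' @ 2: {3,4,6}
'b' @ 3: {5,6,7}  (accept∈set)
'b' @ 4: {5,6,7}  (accept∈set)
'b' @ 5: {5,6,7}  (accept∈set)
'b' @ 6: {5,6,7}  (accept∈set)
end set {5,6,7} — state 5 in

Answer: ACCEPT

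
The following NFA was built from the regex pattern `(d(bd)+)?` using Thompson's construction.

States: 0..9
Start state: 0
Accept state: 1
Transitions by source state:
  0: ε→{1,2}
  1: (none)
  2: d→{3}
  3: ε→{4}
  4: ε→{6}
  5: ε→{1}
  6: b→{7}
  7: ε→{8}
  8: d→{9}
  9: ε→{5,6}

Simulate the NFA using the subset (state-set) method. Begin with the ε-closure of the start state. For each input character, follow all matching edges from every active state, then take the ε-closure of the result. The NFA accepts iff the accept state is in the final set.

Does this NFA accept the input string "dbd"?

Answer: ACCEPT

Derivation:
start: ε-closure({0}) = {0,1,2}
'd' @ 1: {3,4,6}
'b' @ 2: {7,8}
'd' @ 3: {1,5,6,9}  [accepting]
end set {1,5,6,9} — state 1 in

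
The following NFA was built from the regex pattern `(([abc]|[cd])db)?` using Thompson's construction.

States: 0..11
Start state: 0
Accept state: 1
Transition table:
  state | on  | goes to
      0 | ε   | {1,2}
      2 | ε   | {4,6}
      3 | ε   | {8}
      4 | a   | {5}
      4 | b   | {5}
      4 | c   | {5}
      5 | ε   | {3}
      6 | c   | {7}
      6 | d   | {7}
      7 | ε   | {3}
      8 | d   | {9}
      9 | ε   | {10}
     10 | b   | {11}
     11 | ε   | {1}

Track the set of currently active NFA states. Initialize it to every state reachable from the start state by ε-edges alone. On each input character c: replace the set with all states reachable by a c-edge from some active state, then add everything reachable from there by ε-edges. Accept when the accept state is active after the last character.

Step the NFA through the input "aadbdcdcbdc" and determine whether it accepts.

start: ε-closure({0}) = {0,1,2,4,6}
'a' @ 1: {3,5,8}
'a' @ 2: {}  — state set empty
rest 'dbdcdcbdc' ignored (set empty)
after full input: {}  (accept=1 not in)

Answer: REJECT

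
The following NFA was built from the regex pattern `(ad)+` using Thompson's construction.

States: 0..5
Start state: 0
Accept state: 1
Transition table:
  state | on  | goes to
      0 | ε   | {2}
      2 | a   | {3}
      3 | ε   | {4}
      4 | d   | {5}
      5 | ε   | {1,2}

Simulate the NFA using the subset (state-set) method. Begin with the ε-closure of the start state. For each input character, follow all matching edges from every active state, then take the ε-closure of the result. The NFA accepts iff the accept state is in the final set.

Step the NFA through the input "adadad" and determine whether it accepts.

Answer: ACCEPT

Steps:
S₀ = ε-closure({0}) = {0,2}
'a' @ 1: {3,4}
'd' @ 2: {1,2,5}  (accept∈set)
'a' @ 3: {3,4}
'd' @ 4: {1,2,5}  (accept∈set)
'a' @ 5: {3,4}
'd' @ 6: {1,2,5}  (accept∈set)
end set {1,2,5} — state 1 in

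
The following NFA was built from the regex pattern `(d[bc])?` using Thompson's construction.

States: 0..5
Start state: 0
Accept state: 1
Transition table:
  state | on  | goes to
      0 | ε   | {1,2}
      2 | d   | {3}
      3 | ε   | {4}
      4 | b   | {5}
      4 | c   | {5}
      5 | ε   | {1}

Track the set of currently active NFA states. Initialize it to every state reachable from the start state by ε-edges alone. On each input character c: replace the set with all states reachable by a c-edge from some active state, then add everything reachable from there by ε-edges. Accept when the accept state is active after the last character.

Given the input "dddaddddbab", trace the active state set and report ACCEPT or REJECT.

Answer: REJECT

Derivation:
start: ε-closure({0}) = {0,1,2}
'd' @ 1: {3,4}
'd' @ 2: {}  — state set empty
rest 'daddddbab' ignored (set empty)
end set {} — state 1 not in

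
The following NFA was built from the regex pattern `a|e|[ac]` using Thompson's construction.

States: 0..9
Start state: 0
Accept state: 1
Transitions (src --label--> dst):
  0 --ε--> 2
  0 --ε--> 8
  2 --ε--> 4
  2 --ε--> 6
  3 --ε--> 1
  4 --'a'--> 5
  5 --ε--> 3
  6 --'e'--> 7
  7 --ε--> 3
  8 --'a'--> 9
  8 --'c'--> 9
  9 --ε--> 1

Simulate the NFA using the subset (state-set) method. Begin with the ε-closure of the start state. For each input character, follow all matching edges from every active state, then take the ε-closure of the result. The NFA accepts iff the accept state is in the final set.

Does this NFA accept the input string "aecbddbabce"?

S₀ = ε-closure({0}) = {0,2,4,6,8}
'a' @ 1: {1,3,5,9}  (accept∈set)
'e' @ 2: {}  — dead — no transitions
rest 'cbddbabce' ignored (set empty)
end set {} — state 1 not in

Answer: REJECT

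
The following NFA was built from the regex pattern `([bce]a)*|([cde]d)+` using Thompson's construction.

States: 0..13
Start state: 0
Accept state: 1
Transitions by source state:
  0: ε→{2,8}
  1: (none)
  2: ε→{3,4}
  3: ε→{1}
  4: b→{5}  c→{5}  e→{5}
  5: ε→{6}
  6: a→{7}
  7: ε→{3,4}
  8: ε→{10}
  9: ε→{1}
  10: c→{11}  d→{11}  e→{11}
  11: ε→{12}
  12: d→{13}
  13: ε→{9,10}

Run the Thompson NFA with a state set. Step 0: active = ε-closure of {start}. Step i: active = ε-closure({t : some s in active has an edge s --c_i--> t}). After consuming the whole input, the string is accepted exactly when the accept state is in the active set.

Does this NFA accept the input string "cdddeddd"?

S₀ = ε-closure({0}) = {0,1,2,3,4,8,10}
'c' @ 1: {5,6,11,12}
'd' @ 2: {1,9,10,13}  (accept∈set)
'd' @ 3: {11,12}
'd' @ 4: {1,9,10,13}  (accept∈set)
'e' @ 5: {11,12}
'd' @ 6: {1,9,10,13}  (accept∈set)
'd' @ 7: {11,12}
'd' @ 8: {1,9,10,13}  (accept∈set)
final: {1,9,10,13}; accept 1 in set

Answer: ACCEPT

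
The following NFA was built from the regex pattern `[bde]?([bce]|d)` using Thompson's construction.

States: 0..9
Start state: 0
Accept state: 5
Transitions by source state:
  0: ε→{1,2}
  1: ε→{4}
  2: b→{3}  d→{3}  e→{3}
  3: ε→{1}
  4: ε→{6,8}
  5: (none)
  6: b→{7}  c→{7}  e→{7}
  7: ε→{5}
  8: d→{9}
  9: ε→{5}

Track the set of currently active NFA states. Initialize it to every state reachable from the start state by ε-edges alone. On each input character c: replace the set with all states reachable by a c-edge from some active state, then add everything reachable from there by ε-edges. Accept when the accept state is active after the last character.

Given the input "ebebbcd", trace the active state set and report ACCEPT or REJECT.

Answer: REJECT

Steps:
start: ε-closure({0}) = {0,1,2,4,6,8}
'e' @ 1: {1,3,4,5,6,7,8}  (accept∈set)
'b' @ 2: {5,7}  (accept∈set)
'e' @ 3: {}  — dead — no transitions
rest 'bbcd' ignored (set empty)
end set {} — state 5 not in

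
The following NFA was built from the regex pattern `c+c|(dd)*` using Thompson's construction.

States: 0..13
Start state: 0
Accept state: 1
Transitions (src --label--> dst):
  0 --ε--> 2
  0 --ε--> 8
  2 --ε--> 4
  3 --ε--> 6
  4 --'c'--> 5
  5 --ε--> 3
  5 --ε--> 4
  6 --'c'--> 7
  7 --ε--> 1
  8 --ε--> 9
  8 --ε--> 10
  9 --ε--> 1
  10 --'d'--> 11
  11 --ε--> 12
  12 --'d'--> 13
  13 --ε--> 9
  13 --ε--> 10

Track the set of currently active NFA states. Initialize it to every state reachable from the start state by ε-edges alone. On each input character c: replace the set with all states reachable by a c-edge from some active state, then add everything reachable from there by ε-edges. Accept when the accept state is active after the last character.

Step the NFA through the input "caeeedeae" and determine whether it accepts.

initial (ε-close {0}): {0,1,2,4,8,9,10}
'c' @ 1: {3,4,5,6}
'a' @ 2: {}  — dead — no transitions
rest 'eeedeae' ignored (set empty)
final: {}; accept 1 not in set

Answer: REJECT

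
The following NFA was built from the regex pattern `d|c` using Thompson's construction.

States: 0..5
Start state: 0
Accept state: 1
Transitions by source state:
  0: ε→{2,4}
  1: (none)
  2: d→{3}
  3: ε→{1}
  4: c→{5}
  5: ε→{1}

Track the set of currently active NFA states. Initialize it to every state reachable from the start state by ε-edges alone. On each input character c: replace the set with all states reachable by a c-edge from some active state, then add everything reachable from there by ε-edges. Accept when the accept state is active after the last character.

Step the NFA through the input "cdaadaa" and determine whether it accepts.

Answer: REJECT

Derivation:
initial (ε-close {0}): {0,2,4}
'c' @ 1: {1,5}  (accept∈set)
'd' @ 2: {}  — no active states
rest 'aadaa' ignored (set empty)
final: {}; accept 1 not in set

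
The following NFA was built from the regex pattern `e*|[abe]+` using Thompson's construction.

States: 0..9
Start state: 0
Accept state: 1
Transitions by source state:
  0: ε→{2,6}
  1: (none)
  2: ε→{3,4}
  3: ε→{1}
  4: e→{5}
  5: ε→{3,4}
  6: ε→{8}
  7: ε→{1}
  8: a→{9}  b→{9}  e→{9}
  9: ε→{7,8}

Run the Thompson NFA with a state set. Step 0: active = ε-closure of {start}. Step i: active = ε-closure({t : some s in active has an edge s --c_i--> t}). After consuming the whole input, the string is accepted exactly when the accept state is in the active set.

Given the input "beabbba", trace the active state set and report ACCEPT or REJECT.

initial (ε-close {0}): {0,1,2,3,4,6,8}
'b' @ 1: {1,7,8,9}  [accepting]
'e' @ 2: {1,7,8,9}  [accepting]
'a' @ 3: {1,7,8,9}  [accepting]
'b' @ 4: {1,7,8,9}  [accepting]
'b' @ 5: {1,7,8,9}  [accepting]
'b' @ 6: {1,7,8,9}  [accepting]
'a' @ 7: {1,7,8,9}  [accepting]
final: {1,7,8,9}; accept 1 in set

Answer: ACCEPT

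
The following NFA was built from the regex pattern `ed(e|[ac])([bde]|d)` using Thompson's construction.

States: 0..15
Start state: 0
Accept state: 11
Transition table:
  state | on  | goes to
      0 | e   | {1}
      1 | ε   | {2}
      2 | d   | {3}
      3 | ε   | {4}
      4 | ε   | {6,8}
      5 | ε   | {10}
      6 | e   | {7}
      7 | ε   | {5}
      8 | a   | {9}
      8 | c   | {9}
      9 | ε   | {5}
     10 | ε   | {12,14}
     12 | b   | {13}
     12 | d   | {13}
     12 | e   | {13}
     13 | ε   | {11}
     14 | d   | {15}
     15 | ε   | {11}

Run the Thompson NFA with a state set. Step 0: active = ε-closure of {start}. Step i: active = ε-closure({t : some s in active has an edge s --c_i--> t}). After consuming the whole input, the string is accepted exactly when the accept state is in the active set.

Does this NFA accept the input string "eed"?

S₀ = ε-closure({0}) = {0}
'e' @ 1: {1,2}
'e' @ 2: {}  — state set empty
rest 'd' ignored (set empty)
after full input: {}  (accept=11 not in)

Answer: REJECT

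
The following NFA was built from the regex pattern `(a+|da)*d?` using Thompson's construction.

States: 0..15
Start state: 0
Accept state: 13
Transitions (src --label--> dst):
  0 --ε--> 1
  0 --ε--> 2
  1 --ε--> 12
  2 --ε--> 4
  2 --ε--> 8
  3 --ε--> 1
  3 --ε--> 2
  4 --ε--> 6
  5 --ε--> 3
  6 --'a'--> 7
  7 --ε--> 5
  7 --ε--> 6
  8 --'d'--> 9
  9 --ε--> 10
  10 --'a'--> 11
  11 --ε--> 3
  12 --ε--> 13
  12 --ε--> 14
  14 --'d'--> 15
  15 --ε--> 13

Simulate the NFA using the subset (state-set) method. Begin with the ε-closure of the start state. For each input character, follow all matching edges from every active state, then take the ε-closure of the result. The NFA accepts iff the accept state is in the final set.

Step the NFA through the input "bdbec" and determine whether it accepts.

Answer: REJECT

Trace:
S₀ = ε-closure({0}) = {0,1,2,4,6,8,12,13,14}
'b' @ 1: {}  — state set empty
rest 'dbec' ignored (set empty)
final: {}; accept 13 not in set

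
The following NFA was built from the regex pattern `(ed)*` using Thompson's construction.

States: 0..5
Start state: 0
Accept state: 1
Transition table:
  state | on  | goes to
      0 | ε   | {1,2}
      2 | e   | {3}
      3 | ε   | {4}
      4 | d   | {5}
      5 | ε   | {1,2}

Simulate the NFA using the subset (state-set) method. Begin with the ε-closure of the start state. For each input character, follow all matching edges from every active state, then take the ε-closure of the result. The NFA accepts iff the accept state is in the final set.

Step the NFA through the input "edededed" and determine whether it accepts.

Answer: ACCEPT

Derivation:
S₀ = ε-closure({0}) = {0,1,2}
'e' @ 1: {3,4}
'd' @ 2: {1,2,5}  [accepting]
'e' @ 3: {3,4}
'd' @ 4: {1,2,5}  [accepting]
'e' @ 5: {3,4}
'd' @ 6: {1,2,5}  [accepting]
'e' @ 7: {3,4}
'd' @ 8: {1,2,5}  [accepting]
after full input: {1,2,5}  (accept=1 in)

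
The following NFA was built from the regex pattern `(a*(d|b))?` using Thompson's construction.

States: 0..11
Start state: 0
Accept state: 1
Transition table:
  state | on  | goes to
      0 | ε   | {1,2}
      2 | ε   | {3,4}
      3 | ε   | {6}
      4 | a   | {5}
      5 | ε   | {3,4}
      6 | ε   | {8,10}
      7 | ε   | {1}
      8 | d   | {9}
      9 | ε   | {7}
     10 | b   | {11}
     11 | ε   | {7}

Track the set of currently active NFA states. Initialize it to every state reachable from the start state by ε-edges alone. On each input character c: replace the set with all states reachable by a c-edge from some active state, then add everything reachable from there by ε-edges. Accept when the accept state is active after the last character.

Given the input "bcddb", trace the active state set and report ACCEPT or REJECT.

Answer: REJECT

Derivation:
initial (ε-close {0}): {0,1,2,3,4,6,8,10}
'b' @ 1: {1,7,11}  ✓accept
'c' @ 2: {}  — state set empty
rest 'ddb' ignored (set empty)
final: {}; accept 1 not in set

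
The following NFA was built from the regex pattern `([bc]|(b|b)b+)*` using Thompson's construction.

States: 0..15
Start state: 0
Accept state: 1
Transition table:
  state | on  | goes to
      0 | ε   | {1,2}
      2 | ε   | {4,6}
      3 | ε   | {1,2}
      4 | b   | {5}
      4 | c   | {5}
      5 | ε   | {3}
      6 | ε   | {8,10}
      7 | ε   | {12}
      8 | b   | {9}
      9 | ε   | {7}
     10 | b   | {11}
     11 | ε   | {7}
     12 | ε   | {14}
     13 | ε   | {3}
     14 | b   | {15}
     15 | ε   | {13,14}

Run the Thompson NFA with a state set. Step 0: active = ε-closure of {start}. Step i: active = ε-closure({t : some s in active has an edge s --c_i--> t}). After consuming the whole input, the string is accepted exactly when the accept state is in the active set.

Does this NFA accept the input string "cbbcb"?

Answer: ACCEPT

Trace:
S₀ = ε-closure({0}) = {0,1,2,4,6,8,10}
'c' @ 1: {1,2,3,4,5,6,8,10}  (accept∈set)
'b' @ 2: {1,2,3,4,5,6,7,8,9,10,11,12,14}  (accept∈set)
'b' @ 3: {1,2,3,4,5,6,7,8,9,10,11,12,13,14,15}  (accept∈set)
'c' @ 4: {1,2,3,4,5,6,8,10}  (accept∈set)
'b' @ 5: {1,2,3,4,5,6,7,8,9,10,11,12,14}  (accept∈set)
after full input: {1,2,3,4,5,6,7,8,9,10,11,12,14}  (accept=1 in)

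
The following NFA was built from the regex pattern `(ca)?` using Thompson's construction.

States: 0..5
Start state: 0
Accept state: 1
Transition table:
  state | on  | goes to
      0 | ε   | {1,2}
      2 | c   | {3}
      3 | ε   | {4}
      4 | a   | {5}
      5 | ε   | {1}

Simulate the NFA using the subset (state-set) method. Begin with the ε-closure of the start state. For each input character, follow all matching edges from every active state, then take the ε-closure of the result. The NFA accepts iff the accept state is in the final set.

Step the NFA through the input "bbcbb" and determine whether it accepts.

Answer: REJECT

Trace:
initial (ε-close {0}): {0,1,2}
'b' @ 1: {}  — no active states
rest 'bcbb' ignored (set empty)
end set {} — state 1 not in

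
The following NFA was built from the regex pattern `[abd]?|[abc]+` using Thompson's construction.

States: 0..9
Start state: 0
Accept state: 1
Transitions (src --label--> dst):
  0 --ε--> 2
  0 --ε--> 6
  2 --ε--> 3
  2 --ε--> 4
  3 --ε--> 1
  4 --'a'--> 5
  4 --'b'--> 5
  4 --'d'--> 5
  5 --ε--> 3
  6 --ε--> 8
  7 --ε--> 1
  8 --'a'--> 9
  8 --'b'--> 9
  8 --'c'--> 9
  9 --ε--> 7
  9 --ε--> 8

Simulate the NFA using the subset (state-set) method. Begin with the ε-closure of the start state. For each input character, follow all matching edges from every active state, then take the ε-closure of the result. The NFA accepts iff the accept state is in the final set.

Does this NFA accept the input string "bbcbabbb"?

Answer: ACCEPT

Derivation:
initial (ε-close {0}): {0,1,2,3,4,6,8}
'b' @ 1: {1,3,5,7,8,9}  [accepting]
'b' @ 2: {1,7,8,9}  [accepting]
'c' @ 3: {1,7,8,9}  [accepting]
'b' @ 4: {1,7,8,9}  [accepting]
'a' @ 5: {1,7,8,9}  [accepting]
'b' @ 6: {1,7,8,9}  [accepting]
'b' @ 7: {1,7,8,9}  [accepting]
'b' @ 8: {1,7,8,9}  [accepting]
final: {1,7,8,9}; accept 1 in set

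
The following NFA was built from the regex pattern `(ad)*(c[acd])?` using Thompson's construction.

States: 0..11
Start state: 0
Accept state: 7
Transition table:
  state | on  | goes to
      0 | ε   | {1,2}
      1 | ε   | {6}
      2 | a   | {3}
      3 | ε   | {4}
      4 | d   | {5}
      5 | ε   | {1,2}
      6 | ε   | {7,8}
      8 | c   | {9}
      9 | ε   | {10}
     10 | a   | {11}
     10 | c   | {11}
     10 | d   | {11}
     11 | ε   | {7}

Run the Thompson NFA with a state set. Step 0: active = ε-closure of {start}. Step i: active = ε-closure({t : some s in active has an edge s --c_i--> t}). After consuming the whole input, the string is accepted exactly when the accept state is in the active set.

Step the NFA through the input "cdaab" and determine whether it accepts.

S₀ = ε-closure({0}) = {0,1,2,6,7,8}
'c' @ 1: {9,10}
'd' @ 2: {7,11}  ✓accept
'a' @ 3: {}  — state set empty
rest 'ab' ignored (set empty)
final: {}; accept 7 not in set

Answer: REJECT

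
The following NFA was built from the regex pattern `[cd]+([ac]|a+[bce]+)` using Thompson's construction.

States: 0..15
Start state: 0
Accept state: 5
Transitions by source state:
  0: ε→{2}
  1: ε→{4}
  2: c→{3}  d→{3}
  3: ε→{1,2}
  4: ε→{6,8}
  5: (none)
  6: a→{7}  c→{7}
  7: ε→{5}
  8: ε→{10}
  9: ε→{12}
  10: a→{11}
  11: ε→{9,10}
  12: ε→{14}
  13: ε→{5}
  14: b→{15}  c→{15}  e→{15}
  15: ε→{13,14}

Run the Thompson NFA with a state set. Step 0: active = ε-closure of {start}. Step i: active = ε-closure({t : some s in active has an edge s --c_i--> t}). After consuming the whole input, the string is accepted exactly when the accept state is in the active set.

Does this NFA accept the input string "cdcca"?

Answer: ACCEPT

Steps:
initial (ε-close {0}): {0,2}
'c' @ 1: {1,2,3,4,6,8,10}
'd' @ 2: {1,2,3,4,6,8,10}
'c' @ 3: {1,2,3,4,5,6,7,8,10}  [accepting]
'c' @ 4: {1,2,3,4,5,6,7,8,10}  [accepting]
'a' @ 5: {5,7,9,10,11,12,14}  [accepting]
final: {5,7,9,10,11,12,14}; accept 5 in set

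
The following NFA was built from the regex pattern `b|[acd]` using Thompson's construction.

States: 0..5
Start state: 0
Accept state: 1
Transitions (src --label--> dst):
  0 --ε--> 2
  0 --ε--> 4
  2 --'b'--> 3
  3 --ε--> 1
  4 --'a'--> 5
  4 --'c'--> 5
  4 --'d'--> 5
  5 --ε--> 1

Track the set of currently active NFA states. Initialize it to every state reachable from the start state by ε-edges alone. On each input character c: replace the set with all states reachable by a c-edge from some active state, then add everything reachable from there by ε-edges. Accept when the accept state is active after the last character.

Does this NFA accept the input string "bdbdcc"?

Answer: REJECT

Derivation:
initial (ε-close {0}): {0,2,4}
'b' @ 1: {1,3}  [accepting]
'd' @ 2: {}  — state set empty
rest 'bdcc' ignored (set empty)
final: {}; accept 1 not in set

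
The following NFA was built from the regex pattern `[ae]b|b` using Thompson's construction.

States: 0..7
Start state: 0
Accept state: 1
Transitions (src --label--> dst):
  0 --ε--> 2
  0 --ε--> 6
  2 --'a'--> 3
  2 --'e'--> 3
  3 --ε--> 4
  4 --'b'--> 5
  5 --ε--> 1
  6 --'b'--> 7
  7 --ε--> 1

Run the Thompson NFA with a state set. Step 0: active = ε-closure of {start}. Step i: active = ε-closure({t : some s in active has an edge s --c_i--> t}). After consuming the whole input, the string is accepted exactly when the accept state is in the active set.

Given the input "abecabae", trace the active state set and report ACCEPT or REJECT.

initial (ε-close {0}): {0,2,6}
'a' @ 1: {3,4}
'b' @ 2: {1,5}  (accept∈set)
'e' @ 3: {}  — dead — no transitions
rest 'cabae' ignored (set empty)
end set {} — state 1 not in

Answer: REJECT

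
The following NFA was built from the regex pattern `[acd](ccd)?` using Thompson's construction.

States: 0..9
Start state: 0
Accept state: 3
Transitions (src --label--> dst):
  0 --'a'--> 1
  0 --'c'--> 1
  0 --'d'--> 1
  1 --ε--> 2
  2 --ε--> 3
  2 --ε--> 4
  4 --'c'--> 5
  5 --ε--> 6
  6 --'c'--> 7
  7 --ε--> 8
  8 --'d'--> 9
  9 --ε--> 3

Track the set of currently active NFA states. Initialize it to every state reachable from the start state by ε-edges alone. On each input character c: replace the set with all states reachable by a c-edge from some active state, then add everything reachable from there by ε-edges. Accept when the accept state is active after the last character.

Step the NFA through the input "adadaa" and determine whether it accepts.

initial (ε-close {0}): {0}
'a' @ 1: {1,2,3,4}  [accepting]
'd' @ 2: {}  — dead — no transitions
rest 'adaa' ignored (set empty)
after full input: {}  (accept=3 not in)

Answer: REJECT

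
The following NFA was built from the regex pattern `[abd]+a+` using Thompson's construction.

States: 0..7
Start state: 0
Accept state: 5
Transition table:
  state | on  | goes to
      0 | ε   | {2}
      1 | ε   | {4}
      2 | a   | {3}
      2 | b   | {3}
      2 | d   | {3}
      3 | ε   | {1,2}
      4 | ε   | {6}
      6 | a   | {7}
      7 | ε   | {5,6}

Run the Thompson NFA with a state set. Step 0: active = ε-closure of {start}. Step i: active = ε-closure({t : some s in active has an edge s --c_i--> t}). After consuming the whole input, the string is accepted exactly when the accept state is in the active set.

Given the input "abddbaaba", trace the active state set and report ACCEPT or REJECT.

Answer: ACCEPT

Derivation:
start: ε-closure({0}) = {0,2}
'a' @ 1: {1,2,3,4,6}
'b' @ 2: {1,2,3,4,6}
'd' @ 3: {1,2,3,4,6}
'd' @ 4: {1,2,3,4,6}
'b' @ 5: {1,2,3,4,6}
'a' @ 6: {1,2,3,4,5,6,7}  ✓accept
'a' @ 7: {1,2,3,4,5,6,7}  ✓accept
'b' @ 8: {1,2,3,4,6}
'a' @ 9: {1,2,3,4,5,6,7}  ✓accept
after full input: {1,2,3,4,5,6,7}  (accept=5 in)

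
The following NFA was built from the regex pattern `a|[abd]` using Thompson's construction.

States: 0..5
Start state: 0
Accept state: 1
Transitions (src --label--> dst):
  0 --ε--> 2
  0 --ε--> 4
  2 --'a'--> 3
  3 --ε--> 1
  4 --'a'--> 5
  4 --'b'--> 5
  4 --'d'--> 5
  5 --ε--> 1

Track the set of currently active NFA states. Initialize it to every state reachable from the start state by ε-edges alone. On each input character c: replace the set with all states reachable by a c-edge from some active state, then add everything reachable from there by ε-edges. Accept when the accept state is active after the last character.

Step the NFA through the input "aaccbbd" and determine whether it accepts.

Answer: REJECT

Steps:
initial (ε-close {0}): {0,2,4}
'a' @ 1: {1,3,5}  (accept∈set)
'a' @ 2: {}  — no active states
rest 'ccbbd' ignored (set empty)
after full input: {}  (accept=1 not in)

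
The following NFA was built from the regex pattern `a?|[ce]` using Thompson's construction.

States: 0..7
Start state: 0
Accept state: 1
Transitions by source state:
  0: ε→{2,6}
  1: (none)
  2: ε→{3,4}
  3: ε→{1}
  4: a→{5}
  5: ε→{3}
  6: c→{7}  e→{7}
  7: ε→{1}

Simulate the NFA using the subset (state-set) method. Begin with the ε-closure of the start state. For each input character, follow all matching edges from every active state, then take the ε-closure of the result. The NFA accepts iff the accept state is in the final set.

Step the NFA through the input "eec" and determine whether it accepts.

Answer: REJECT

Steps:
S₀ = ε-closure({0}) = {0,1,2,3,4,6}
'e' @ 1: {1,7}  ✓accept
'e' @ 2: {}  — state set empty
rest 'c' ignored (set empty)
final: {}; accept 1 not in set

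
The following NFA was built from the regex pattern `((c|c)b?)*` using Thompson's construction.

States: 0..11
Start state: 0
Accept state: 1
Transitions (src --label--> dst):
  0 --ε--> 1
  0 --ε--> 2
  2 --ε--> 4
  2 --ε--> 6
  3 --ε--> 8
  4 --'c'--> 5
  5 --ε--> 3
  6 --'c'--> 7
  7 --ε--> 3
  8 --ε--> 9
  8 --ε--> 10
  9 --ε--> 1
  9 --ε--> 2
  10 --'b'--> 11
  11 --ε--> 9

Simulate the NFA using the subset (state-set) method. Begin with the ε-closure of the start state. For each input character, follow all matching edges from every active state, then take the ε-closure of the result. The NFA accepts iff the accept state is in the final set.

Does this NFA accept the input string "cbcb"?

Answer: ACCEPT

Derivation:
S₀ = ε-closure({0}) = {0,1,2,4,6}
'c' @ 1: {1,2,3,4,5,6,7,8,9,10}  ✓accept
'b' @ 2: {1,2,4,6,9,11}  ✓accept
'c' @ 3: {1,2,3,4,5,6,7,8,9,10}  ✓accept
'b' @ 4: {1,2,4,6,9,11}  ✓accept
final: {1,2,4,6,9,11}; accept 1 in set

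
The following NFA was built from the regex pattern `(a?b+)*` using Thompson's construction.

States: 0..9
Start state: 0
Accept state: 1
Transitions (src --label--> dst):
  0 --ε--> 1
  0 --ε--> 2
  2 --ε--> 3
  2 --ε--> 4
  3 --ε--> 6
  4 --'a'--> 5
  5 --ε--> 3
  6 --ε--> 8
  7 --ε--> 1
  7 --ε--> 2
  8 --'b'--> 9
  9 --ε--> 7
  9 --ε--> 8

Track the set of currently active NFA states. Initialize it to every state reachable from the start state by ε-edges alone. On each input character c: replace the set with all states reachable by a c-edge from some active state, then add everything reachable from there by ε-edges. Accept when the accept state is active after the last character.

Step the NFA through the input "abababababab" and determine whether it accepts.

Answer: ACCEPT

Derivation:
start: ε-closure({0}) = {0,1,2,3,4,6,8}
'a' @ 1: {3,5,6,8}
'b' @ 2: {1,2,3,4,6,7,8,9}  [accepting]
'a' @ 3: {3,5,6,8}
'b' @ 4: {1,2,3,4,6,7,8,9}  [accepting]
'a' @ 5: {3,5,6,8}
'b' @ 6: {1,2,3,4,6,7,8,9}  [accepting]
'a' @ 7: {3,5,6,8}
'b' @ 8: {1,2,3,4,6,7,8,9}  [accepting]
'a' @ 9: {3,5,6,8}
'b' @ 10: {1,2,3,4,6,7,8,9}  [accepting]
'a' @ 11: {3,5,6,8}
'b' @ 12: {1,2,3,4,6,7,8,9}  [accepting]
end set {1,2,3,4,6,7,8,9} — state 1 in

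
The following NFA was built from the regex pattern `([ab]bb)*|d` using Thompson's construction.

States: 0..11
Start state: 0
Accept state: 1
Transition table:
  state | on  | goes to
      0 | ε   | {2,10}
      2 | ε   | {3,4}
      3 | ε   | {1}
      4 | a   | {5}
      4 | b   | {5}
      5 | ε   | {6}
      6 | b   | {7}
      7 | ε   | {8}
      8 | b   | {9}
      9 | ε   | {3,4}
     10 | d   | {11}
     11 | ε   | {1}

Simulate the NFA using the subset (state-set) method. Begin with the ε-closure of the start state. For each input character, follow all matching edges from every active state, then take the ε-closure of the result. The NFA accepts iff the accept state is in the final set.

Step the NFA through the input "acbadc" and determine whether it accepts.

start: ε-closure({0}) = {0,1,2,3,4,10}
'a' @ 1: {5,6}
'c' @ 2: {}  — state set empty
rest 'badc' ignored (set empty)
end set {} — state 1 not in

Answer: REJECT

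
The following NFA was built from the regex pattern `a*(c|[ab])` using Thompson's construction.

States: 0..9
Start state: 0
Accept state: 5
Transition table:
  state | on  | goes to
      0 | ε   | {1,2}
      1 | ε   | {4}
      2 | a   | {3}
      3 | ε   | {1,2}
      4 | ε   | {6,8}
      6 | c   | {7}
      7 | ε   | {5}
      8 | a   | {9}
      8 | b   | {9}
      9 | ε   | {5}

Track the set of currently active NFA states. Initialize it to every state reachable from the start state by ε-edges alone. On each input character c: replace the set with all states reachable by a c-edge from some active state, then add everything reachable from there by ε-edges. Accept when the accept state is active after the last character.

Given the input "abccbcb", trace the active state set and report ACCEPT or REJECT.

initial (ε-close {0}): {0,1,2,4,6,8}
'a' @ 1: {1,2,3,4,5,6,8,9}  [accepting]
'b' @ 2: {5,9}  [accepting]
'c' @ 3: {}  — dead — no transitions
rest 'cbcb' ignored (set empty)
final: {}; accept 5 not in set

Answer: REJECT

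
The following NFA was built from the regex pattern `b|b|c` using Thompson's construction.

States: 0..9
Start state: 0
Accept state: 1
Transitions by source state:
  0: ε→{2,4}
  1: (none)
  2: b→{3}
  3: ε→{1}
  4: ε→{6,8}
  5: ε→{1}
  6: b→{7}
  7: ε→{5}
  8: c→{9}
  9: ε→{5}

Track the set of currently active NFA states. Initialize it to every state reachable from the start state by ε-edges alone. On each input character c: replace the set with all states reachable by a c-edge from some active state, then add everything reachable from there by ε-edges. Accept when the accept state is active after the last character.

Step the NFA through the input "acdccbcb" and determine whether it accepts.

Answer: REJECT

Trace:
start: ε-closure({0}) = {0,2,4,6,8}
'a' @ 1: {}  — state set empty
rest 'cdccbcb' ignored (set empty)
end set {} — state 1 not in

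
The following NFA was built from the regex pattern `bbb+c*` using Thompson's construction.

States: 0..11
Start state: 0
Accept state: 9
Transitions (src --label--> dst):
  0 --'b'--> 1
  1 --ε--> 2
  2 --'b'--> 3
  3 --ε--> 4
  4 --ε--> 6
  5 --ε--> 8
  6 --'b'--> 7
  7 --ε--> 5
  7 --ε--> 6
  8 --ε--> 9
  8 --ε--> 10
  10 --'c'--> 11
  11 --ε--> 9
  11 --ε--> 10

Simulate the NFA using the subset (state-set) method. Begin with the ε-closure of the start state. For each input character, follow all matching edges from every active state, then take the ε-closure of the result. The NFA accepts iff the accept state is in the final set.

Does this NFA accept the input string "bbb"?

Answer: ACCEPT

Trace:
initial (ε-close {0}): {0}
'b' @ 1: {1,2}
'b' @ 2: {3,4,6}
'b' @ 3: {5,6,7,8,9,10}  [accepting]
after full input: {5,6,7,8,9,10}  (accept=9 in)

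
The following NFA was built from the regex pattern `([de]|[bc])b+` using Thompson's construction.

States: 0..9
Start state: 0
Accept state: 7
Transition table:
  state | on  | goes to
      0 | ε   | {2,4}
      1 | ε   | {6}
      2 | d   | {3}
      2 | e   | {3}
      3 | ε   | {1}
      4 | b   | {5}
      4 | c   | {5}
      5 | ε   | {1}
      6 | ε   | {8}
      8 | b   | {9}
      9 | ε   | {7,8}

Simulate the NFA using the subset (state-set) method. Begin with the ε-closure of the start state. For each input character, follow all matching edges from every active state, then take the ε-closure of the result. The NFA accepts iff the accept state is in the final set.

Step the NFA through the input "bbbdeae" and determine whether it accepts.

start: ε-closure({0}) = {0,2,4}
'b' @ 1: {1,5,6,8}
'b' @ 2: {7,8,9}  (accept∈set)
'b' @ 3: {7,8,9}  (accept∈set)
'd' @ 4: {}  — state set empty
rest 'eae' ignored (set empty)
final: {}; accept 7 not in set

Answer: REJECT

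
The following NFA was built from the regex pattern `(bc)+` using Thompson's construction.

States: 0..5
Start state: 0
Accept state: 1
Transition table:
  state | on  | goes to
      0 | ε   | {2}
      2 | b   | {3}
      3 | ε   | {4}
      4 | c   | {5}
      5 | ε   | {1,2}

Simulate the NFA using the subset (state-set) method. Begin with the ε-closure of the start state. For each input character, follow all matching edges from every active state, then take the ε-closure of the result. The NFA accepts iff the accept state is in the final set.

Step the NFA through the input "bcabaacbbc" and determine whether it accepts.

Answer: REJECT

Steps:
S₀ = ε-closure({0}) = {0,2}
'b' @ 1: {3,4}
'c' @ 2: {1,2,5}  (accept∈set)
'a' @ 3: {}  — dead — no transitions
rest 'baacbbc' ignored (set empty)
end set {} — state 1 not in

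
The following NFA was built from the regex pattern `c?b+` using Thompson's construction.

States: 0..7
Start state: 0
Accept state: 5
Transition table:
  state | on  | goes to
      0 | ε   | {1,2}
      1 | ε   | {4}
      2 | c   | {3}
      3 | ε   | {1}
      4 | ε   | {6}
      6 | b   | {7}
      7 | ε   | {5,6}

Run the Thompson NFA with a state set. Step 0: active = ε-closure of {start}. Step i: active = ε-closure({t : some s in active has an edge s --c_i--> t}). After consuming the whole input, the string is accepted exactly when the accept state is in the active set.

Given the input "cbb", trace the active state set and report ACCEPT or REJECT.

Answer: ACCEPT

Trace:
initial (ε-close {0}): {0,1,2,4,6}
'c' @ 1: {1,3,4,6}
'b' @ 2: {5,6,7}  [accepting]
'b' @ 3: {5,6,7}  [accepting]
end set {5,6,7} — state 5 in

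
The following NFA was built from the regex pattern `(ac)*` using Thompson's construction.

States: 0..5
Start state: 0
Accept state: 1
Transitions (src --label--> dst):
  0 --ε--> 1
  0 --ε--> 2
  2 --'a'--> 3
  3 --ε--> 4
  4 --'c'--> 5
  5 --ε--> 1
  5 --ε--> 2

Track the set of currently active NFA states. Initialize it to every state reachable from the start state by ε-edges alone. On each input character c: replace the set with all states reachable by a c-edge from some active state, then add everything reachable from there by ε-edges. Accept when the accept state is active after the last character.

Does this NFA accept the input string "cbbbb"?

Answer: REJECT

Trace:
S₀ = ε-closure({0}) = {0,1,2}
'c' @ 1: {}  — no active states
rest 'bbbb' ignored (set empty)
end set {} — state 1 not in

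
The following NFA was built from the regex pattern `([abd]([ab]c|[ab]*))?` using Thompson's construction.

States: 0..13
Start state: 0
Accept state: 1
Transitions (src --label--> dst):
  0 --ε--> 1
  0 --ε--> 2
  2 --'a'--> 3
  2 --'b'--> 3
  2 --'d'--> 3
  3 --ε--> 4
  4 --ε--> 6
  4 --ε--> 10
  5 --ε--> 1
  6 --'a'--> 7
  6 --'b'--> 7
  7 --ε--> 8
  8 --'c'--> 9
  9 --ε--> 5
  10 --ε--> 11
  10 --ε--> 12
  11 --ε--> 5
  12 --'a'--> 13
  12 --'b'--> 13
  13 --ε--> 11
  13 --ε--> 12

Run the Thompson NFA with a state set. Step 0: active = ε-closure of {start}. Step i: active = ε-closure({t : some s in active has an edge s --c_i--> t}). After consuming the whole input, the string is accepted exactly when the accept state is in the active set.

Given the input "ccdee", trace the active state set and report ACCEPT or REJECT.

initial (ε-close {0}): {0,1,2}
'c' @ 1: {}  — dead — no transitions
rest 'cdee' ignored (set empty)
final: {}; accept 1 not in set

Answer: REJECT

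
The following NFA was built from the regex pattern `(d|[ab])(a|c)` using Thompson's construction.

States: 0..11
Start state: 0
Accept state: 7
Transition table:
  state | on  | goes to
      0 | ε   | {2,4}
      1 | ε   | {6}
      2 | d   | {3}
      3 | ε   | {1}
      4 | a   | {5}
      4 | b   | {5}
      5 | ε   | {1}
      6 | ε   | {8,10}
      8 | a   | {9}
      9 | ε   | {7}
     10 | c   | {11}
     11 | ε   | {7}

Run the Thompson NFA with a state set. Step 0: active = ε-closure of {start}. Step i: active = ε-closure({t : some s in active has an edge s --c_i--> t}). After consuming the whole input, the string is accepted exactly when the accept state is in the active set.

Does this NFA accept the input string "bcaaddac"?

Answer: REJECT

Derivation:
S₀ = ε-closure({0}) = {0,2,4}
'b' @ 1: {1,5,6,8,10}
'c' @ 2: {7,11}  [accepting]
'a' @ 3: {}  — no active states
rest 'addac' ignored (set empty)
after full input: {}  (accept=7 not in)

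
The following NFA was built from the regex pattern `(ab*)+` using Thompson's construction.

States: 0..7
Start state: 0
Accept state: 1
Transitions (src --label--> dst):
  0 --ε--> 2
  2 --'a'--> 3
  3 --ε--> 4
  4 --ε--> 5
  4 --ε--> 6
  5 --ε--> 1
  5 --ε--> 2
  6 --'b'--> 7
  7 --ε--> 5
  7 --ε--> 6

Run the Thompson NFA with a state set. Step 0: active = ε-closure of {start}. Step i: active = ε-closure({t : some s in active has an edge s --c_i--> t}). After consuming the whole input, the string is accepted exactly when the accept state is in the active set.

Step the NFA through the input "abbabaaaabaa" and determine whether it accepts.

Answer: ACCEPT

Derivation:
start: ε-closure({0}) = {0,2}
'a' @ 1: {1,2,3,4,5,6}  [accepting]
'b' @ 2: {1,2,5,6,7}  [accepting]
'b' @ 3: {1,2,5,6,7}  [accepting]
'a' @ 4: {1,2,3,4,5,6}  [accepting]
'b' @ 5: {1,2,5,6,7}  [accepting]
'a' @ 6: {1,2,3,4,5,6}  [accepting]
'a' @ 7: {1,2,3,4,5,6}  [accepting]
'a' @ 8: {1,2,3,4,5,6}  [accepting]
'a' @ 9: {1,2,3,4,5,6}  [accepting]
'b' @ 10: {1,2,5,6,7}  [accepting]
'a' @ 11: {1,2,3,4,5,6}  [accepting]
'a' @ 12: {1,2,3,4,5,6}  [accepting]
end set {1,2,3,4,5,6} — state 1 in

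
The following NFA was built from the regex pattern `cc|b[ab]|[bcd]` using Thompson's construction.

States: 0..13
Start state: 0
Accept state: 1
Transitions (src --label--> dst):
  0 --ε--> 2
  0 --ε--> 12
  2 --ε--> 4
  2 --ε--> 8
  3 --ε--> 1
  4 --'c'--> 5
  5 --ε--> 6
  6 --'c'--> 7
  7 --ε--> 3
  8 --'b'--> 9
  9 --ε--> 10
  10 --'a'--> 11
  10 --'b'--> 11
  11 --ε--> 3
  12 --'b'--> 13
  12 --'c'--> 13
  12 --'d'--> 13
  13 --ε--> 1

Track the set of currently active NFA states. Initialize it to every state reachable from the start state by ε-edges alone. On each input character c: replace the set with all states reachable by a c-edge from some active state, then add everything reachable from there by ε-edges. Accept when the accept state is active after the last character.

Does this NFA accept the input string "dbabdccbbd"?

Answer: REJECT

Trace:
initial (ε-close {0}): {0,2,4,8,12}
'd' @ 1: {1,13}  (accept∈set)
'b' @ 2: {}  — dead — no transitions
rest 'abdccbbd' ignored (set empty)
after full input: {}  (accept=1 not in)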